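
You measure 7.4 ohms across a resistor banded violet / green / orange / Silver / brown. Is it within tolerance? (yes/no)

no

Violet → 7 (first significant figure)
Green → 5 (second significant figure)
Orange → 3 (third significant figure)
Silver → ×0.01 multiplier
Brown → ±1% tolerance
753 × 0.01 = 7.53 Ω
Allowed range: 7.4547 Ω to 7.6053 Ω.
7.4 ohms lies outside that range.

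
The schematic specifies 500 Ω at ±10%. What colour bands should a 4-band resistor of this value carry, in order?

500 Ω = 50 × 10^1.
5 → green
0 → black
Multiplier 10^1 → brown.
±10% tolerance → silver.

green, black, brown, silver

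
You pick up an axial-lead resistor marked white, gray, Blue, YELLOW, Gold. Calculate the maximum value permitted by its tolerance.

10353000 Ω

White → 9 (first significant figure)
Grey → 8 (second significant figure)
Blue → 6 (third significant figure)
Yellow → ×10^4 multiplier
Gold → ±5% tolerance
986 × 10000 = 9860000 Ω
Maximum = 9860000 × (1 + 5/100) = 10353000 Ω.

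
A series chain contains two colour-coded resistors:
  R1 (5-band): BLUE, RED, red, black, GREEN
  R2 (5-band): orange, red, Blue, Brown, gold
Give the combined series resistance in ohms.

3882 Ω

R1: blue, red, red → 622; black ×1 → 622 Ω.
R2: orange, red, blue → 326; brown ×10 → 3260 Ω.
Series: 622 + 3260 = 3882 Ω.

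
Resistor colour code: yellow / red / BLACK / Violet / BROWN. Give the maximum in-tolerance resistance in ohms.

Yellow → 4 (first significant figure)
Red → 2 (second significant figure)
Black → 0 (third significant figure)
Violet → ×10^7 multiplier
Brown → ±1% tolerance
420 × 10000000 = 4200000000 Ω
Maximum = 4200000000 × (1 + 1/100) = 4242000000 Ω.

4242000000 Ω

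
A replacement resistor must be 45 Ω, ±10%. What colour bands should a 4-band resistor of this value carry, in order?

45 Ω = 45 × 10^0.
4 → yellow
5 → green
Multiplier 10^0 → black.
±10% tolerance → silver.

yellow, green, black, silver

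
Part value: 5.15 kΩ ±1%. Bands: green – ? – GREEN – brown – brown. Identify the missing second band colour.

5150 Ω = 515 × 10^1.
The second band gives digit 1 of the significand, and 1 is brown.

brown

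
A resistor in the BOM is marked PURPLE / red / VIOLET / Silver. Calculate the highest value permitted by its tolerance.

Violet → 7 (first significant figure)
Red → 2 (second significant figure)
Violet → ×10^7 multiplier
Silver → ±10% tolerance
72 × 10000000 = 720000000 Ω
Highest = 720000000 × (1 + 10/100) = 792000000 Ω.

792000000 Ω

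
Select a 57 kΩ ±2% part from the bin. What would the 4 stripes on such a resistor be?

green, violet, orange, red

57000 Ω = 57 × 10^3.
5 → green
7 → violet
Multiplier 10^3 → orange.
±2% tolerance → red.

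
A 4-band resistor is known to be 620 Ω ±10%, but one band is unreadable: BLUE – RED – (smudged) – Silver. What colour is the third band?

620 Ω = 62 × 10^1.
The third band is the multiplier, 10^1, which is brown.

brown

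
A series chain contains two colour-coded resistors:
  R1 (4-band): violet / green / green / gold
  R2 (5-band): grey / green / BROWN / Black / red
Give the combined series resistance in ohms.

R1: violet, green → 75; green ×10^5 → 7500000 Ω.
R2: grey, green, brown → 851; black ×1 → 851 Ω.
Series: 7500000 + 851 = 7500851 Ω.

7500851 Ω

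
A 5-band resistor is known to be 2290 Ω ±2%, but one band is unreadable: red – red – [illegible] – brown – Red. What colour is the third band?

white

2290 Ω = 229 × 10^1.
The third band gives digit 9 of the significand, and 9 is white.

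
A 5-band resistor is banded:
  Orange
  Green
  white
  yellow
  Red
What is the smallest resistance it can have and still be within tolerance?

3518200 Ω

Orange → 3 (first significant figure)
Green → 5 (second significant figure)
White → 9 (third significant figure)
Yellow → ×10^4 multiplier
Red → ±2% tolerance
359 × 10000 = 3590000 Ω
Smallest = 3590000 × (1 − 2/100) = 3518200 Ω.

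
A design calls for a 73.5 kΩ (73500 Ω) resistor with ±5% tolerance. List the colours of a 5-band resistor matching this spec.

violet, orange, green, red, gold

73500 Ω = 735 × 10^2.
7 → violet
3 → orange
5 → green
Multiplier 10^2 → red.
±5% tolerance → gold.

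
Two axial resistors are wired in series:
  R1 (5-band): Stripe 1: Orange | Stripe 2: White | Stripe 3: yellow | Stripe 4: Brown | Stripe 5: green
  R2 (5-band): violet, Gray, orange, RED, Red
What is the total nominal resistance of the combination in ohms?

R1: orange, white, yellow → 394; brown ×10 → 3940 Ω.
R2: violet, grey, orange → 783; red ×10^2 → 78300 Ω.
Series: 3940 + 78300 = 82240 Ω.

82240 Ω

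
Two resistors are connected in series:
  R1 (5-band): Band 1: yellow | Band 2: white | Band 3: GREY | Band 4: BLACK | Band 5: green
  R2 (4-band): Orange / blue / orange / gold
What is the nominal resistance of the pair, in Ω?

R1: yellow, white, grey → 498; black ×1 → 498 Ω.
R2: orange, blue → 36; orange ×10^3 → 36000 Ω.
Series: 498 + 36000 = 36498 Ω.

36498 Ω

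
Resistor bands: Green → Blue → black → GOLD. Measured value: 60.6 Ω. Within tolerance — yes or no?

Green → 5 (first significant figure)
Blue → 6 (second significant figure)
Black → ×1 multiplier
Gold → ±5% tolerance
56 × 1 = 56 Ω
Allowed range: 53.2 Ω to 58.8 Ω.
60.6 Ω lies outside that range.

no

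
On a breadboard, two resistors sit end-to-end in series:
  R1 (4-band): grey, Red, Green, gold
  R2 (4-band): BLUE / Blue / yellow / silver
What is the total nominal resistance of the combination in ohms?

R1: grey, red → 82; green ×10^5 → 8200000 Ω.
R2: blue, blue → 66; yellow ×10^4 → 660000 Ω.
Series: 8200000 + 660000 = 8860000 Ω.

8860000 Ω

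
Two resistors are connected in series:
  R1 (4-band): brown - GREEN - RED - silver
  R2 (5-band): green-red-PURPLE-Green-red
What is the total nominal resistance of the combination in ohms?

52701500 Ω

R1: brown, green → 15; red ×10^2 → 1500 Ω.
R2: green, red, violet → 527; green ×10^5 → 52700000 Ω.
Series: 1500 + 52700000 = 52701500 Ω.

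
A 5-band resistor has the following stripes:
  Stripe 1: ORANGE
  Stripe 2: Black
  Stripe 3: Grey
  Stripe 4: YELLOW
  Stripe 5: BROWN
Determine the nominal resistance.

3080000 Ω

Orange → 3 (first significant figure)
Black → 0 (second significant figure)
Grey → 8 (third significant figure)
Yellow → ×10^4 multiplier
308 × 10000 = 3080000 Ω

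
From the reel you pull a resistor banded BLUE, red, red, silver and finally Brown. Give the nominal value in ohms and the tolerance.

Blue → 6 (first significant figure)
Red → 2 (second significant figure)
Red → 2 (third significant figure)
Silver → ×0.01 multiplier
Brown → ±1% tolerance
622 × 0.01 = 6.22 Ω

6.22 Ω ±1%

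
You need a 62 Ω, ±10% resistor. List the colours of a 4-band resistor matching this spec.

62 Ω = 62 × 10^0.
6 → blue
2 → red
Multiplier 10^0 → black.
±10% tolerance → silver.

blue, red, black, silver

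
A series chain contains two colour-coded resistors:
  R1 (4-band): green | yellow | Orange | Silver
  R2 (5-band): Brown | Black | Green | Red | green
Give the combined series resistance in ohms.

R1: green, yellow → 54; orange ×10^3 → 54000 Ω.
R2: brown, black, green → 105; red ×10^2 → 10500 Ω.
Series: 54000 + 10500 = 64500 Ω.

64500 Ω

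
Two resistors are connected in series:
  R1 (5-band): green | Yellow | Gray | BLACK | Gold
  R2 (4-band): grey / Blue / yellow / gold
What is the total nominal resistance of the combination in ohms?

860548 Ω

R1: green, yellow, grey → 548; black ×1 → 548 Ω.
R2: grey, blue → 86; yellow ×10^4 → 860000 Ω.
Series: 548 + 860000 = 860548 Ω.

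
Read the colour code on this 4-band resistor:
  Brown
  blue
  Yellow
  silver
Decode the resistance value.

160000 Ω

Brown → 1 (first significant figure)
Blue → 6 (second significant figure)
Yellow → ×10^4 multiplier
16 × 10000 = 160000 Ω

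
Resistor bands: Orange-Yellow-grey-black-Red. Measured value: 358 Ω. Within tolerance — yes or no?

Orange → 3 (first significant figure)
Yellow → 4 (second significant figure)
Grey → 8 (third significant figure)
Black → ×1 multiplier
Red → ±2% tolerance
348 × 1 = 348 Ω
Allowed range: 341.04 Ω to 354.96 Ω.
358 Ω lies outside that range.

no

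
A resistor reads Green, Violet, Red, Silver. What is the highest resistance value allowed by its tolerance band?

6270 Ω

Green → 5 (first significant figure)
Violet → 7 (second significant figure)
Red → ×10^2 multiplier
Silver → ±10% tolerance
57 × 100 = 5700 Ω
Highest = 5700 × (1 + 10/100) = 6270 Ω.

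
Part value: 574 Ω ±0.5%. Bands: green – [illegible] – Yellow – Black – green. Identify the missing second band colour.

574 Ω = 574 × 10^0.
The second band gives digit 7 of the significand, and 7 is violet.

violet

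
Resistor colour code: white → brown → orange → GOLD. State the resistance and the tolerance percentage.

White → 9 (first significant figure)
Brown → 1 (second significant figure)
Orange → ×10^3 multiplier
Gold → ±5% tolerance
91 × 1000 = 91000 Ω

91000 Ω ±5%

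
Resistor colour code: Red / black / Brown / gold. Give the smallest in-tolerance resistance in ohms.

Red → 2 (first significant figure)
Black → 0 (second significant figure)
Brown → ×10 multiplier
Gold → ±5% tolerance
20 × 10 = 200 Ω
Smallest = 200 × (1 − 5/100) = 190 Ω.

190 Ω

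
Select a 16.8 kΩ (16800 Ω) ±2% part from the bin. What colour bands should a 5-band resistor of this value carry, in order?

brown, blue, grey, red, red

16800 Ω = 168 × 10^2.
1 → brown
6 → blue
8 → grey
Multiplier 10^2 → red.
±2% tolerance → red.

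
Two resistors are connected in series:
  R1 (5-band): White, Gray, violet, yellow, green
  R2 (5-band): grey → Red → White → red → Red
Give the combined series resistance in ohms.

9952900 Ω

R1: white, grey, violet → 987; yellow ×10^4 → 9870000 Ω.
R2: grey, red, white → 829; red ×10^2 → 82900 Ω.
Series: 9870000 + 82900 = 9952900 Ω.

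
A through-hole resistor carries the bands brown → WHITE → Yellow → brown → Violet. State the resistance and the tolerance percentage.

1940 Ω ±0.1%

Brown → 1 (first significant figure)
White → 9 (second significant figure)
Yellow → 4 (third significant figure)
Brown → ×10 multiplier
Violet → ±0.1% tolerance
194 × 10 = 1940 Ω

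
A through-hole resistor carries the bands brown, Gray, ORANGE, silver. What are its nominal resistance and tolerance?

Brown → 1 (first significant figure)
Grey → 8 (second significant figure)
Orange → ×10^3 multiplier
Silver → ±10% tolerance
18 × 1000 = 18000 Ω

18000 Ω ±10%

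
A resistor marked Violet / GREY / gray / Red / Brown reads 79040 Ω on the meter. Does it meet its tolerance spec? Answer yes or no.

yes

Violet → 7 (first significant figure)
Grey → 8 (second significant figure)
Grey → 8 (third significant figure)
Red → ×10^2 multiplier
Brown → ±1% tolerance
788 × 100 = 78800 Ω
Allowed range: 78012 Ω to 79588 Ω.
79040 Ω lies inside that range.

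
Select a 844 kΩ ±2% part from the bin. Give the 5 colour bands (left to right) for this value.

844000 Ω = 844 × 10^3.
8 → grey
4 → yellow
4 → yellow
Multiplier 10^3 → orange.
±2% tolerance → red.

grey, yellow, yellow, orange, red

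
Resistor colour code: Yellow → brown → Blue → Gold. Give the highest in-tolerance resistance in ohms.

Yellow → 4 (first significant figure)
Brown → 1 (second significant figure)
Blue → ×10^6 multiplier
Gold → ±5% tolerance
41 × 1000000 = 41000000 Ω
Highest = 41000000 × (1 + 5/100) = 43050000 Ω.

43050000 Ω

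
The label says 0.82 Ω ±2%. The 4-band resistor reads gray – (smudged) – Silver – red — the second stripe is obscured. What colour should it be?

0.82 Ω = 82 × 10^-2.
The second band gives digit 2 of the significand, and 2 is red.

red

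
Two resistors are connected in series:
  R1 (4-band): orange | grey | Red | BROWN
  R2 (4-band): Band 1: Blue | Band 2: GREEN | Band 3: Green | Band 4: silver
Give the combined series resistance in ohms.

6503800 Ω

R1: orange, grey → 38; red ×10^2 → 3800 Ω.
R2: blue, green → 65; green ×10^5 → 6500000 Ω.
Series: 3800 + 6500000 = 6503800 Ω.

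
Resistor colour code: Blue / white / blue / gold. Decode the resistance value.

Blue → 6 (first significant figure)
White → 9 (second significant figure)
Blue → ×10^6 multiplier
69 × 1000000 = 69000000 Ω

69000000 Ω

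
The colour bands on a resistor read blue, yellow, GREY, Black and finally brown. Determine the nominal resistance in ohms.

Blue → 6 (first significant figure)
Yellow → 4 (second significant figure)
Grey → 8 (third significant figure)
Black → ×1 multiplier
648 × 1 = 648 Ω

648 Ω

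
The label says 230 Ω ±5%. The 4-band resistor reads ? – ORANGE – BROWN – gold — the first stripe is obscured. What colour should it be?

230 Ω = 23 × 10^1.
The first band gives digit 2 of the significand, and 2 is red.

red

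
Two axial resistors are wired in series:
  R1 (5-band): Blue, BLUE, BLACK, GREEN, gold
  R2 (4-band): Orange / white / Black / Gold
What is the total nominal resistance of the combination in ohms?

R1: blue, blue, black → 660; green ×10^5 → 66000000 Ω.
R2: orange, white → 39; black ×1 → 39 Ω.
Series: 66000000 + 39 = 66000039 Ω.

66000039 Ω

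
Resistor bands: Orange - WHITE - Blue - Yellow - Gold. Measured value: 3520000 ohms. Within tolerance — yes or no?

Orange → 3 (first significant figure)
White → 9 (second significant figure)
Blue → 6 (third significant figure)
Yellow → ×10^4 multiplier
Gold → ±5% tolerance
396 × 10000 = 3960000 Ω
Allowed range: 3762000 Ω to 4158000 Ω.
3520000 ohms lies outside that range.

no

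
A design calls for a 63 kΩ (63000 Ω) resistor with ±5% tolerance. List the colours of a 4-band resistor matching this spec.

blue, orange, orange, gold

63000 Ω = 63 × 10^3.
6 → blue
3 → orange
Multiplier 10^3 → orange.
±5% tolerance → gold.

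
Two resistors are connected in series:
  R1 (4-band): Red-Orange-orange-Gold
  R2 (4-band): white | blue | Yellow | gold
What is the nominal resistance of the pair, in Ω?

R1: red, orange → 23; orange ×10^3 → 23000 Ω.
R2: white, blue → 96; yellow ×10^4 → 960000 Ω.
Series: 23000 + 960000 = 983000 Ω.

983000 Ω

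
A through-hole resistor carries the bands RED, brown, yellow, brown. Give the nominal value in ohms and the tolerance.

Red → 2 (first significant figure)
Brown → 1 (second significant figure)
Yellow → ×10^4 multiplier
Brown → ±1% tolerance
21 × 10000 = 210000 Ω

210000 Ω ±1%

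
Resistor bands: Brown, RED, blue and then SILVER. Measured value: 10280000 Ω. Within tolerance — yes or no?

Brown → 1 (first significant figure)
Red → 2 (second significant figure)
Blue → ×10^6 multiplier
Silver → ±10% tolerance
12 × 1000000 = 12000000 Ω
Allowed range: 10800000 Ω to 13200000 Ω.
10280000 Ω lies outside that range.

no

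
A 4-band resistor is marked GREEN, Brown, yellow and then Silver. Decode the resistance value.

510000 Ω

Green → 5 (first significant figure)
Brown → 1 (second significant figure)
Yellow → ×10^4 multiplier
51 × 10000 = 510000 Ω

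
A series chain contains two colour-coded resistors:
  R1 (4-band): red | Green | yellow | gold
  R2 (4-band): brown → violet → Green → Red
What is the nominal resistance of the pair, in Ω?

1950000 Ω

R1: red, green → 25; yellow ×10^4 → 250000 Ω.
R2: brown, violet → 17; green ×10^5 → 1700000 Ω.
Series: 250000 + 1700000 = 1950000 Ω.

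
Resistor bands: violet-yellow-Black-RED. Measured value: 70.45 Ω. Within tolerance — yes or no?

no

Violet → 7 (first significant figure)
Yellow → 4 (second significant figure)
Black → ×1 multiplier
Red → ±2% tolerance
74 × 1 = 74 Ω
Allowed range: 72.52 Ω to 75.48 Ω.
70.45 Ω lies outside that range.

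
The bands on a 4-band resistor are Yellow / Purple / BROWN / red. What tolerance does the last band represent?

±2%

The last band, red, is the tolerance band.
Red corresponds to ±2%.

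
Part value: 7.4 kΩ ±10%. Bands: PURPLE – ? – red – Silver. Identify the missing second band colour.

yellow

7400 Ω = 74 × 10^2.
The second band gives digit 4 of the significand, and 4 is yellow.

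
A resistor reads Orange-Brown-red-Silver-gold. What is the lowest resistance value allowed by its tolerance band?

2.964 Ω

Orange → 3 (first significant figure)
Brown → 1 (second significant figure)
Red → 2 (third significant figure)
Silver → ×0.01 multiplier
Gold → ±5% tolerance
312 × 0.01 = 3.12 Ω
Lowest = 3.12 × (1 − 5/100) = 2.964 Ω.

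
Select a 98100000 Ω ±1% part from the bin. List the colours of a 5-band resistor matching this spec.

white, grey, brown, green, brown

98100000 Ω = 981 × 10^5.
9 → white
8 → grey
1 → brown
Multiplier 10^5 → green.
±1% tolerance → brown.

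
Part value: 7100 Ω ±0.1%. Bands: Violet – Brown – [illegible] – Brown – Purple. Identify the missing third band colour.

black

7100 Ω = 710 × 10^1.
The third band gives digit 0 of the significand, and 0 is black.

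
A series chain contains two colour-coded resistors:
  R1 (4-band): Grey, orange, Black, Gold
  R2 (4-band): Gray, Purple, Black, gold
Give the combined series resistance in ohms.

R1: grey, orange → 83; black ×1 → 83 Ω.
R2: grey, violet → 87; black ×1 → 87 Ω.
Series: 83 + 87 = 170 Ω.

170 Ω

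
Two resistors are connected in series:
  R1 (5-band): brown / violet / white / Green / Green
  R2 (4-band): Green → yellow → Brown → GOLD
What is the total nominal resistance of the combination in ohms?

R1: brown, violet, white → 179; green ×10^5 → 17900000 Ω.
R2: green, yellow → 54; brown ×10 → 540 Ω.
Series: 17900000 + 540 = 17900540 Ω.

17900540 Ω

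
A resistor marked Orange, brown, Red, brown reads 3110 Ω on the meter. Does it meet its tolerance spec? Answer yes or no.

yes

Orange → 3 (first significant figure)
Brown → 1 (second significant figure)
Red → ×10^2 multiplier
Brown → ±1% tolerance
31 × 100 = 3100 Ω
Allowed range: 3069 Ω to 3131 Ω.
3110 Ω lies inside that range.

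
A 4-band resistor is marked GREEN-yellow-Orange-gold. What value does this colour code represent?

Green → 5 (first significant figure)
Yellow → 4 (second significant figure)
Orange → ×10^3 multiplier
54 × 1000 = 54000 Ω

54000 Ω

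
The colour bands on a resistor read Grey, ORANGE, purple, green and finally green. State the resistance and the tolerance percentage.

83700000 Ω ±0.5%

Grey → 8 (first significant figure)
Orange → 3 (second significant figure)
Violet → 7 (third significant figure)
Green → ×10^5 multiplier
Green → ±0.5% tolerance
837 × 100000 = 83700000 Ω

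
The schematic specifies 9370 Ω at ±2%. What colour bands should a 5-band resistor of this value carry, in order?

white, orange, violet, brown, red

9370 Ω = 937 × 10^1.
9 → white
3 → orange
7 → violet
Multiplier 10^1 → brown.
±2% tolerance → red.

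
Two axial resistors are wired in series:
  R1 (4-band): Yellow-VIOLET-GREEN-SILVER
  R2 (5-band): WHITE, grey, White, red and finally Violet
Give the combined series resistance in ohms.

4798900 Ω

R1: yellow, violet → 47; green ×10^5 → 4700000 Ω.
R2: white, grey, white → 989; red ×10^2 → 98900 Ω.
Series: 4700000 + 98900 = 4798900 Ω.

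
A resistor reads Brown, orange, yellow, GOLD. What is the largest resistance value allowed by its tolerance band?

Brown → 1 (first significant figure)
Orange → 3 (second significant figure)
Yellow → ×10^4 multiplier
Gold → ±5% tolerance
13 × 10000 = 130000 Ω
Largest = 130000 × (1 + 5/100) = 136500 Ω.

136500 Ω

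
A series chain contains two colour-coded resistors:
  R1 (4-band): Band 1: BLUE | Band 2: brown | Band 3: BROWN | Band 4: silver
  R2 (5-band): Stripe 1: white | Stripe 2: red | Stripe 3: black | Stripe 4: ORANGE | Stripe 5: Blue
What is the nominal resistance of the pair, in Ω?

R1: blue, brown → 61; brown ×10 → 610 Ω.
R2: white, red, black → 920; orange ×10^3 → 920000 Ω.
Series: 610 + 920000 = 920610 Ω.

920610 Ω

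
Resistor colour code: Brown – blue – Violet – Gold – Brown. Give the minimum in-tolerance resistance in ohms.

16.533 Ω

Brown → 1 (first significant figure)
Blue → 6 (second significant figure)
Violet → 7 (third significant figure)
Gold → ×0.1 multiplier
Brown → ±1% tolerance
167 × 0.1 = 16.7 Ω
Minimum = 16.7 × (1 − 1/100) = 16.533 Ω.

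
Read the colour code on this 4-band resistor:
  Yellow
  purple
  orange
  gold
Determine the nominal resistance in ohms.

47000 Ω

Yellow → 4 (first significant figure)
Violet → 7 (second significant figure)
Orange → ×10^3 multiplier
47 × 1000 = 47000 Ω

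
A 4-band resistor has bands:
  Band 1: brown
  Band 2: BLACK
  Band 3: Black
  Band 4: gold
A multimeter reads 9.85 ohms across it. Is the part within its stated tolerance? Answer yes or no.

yes

Brown → 1 (first significant figure)
Black → 0 (second significant figure)
Black → ×1 multiplier
Gold → ±5% tolerance
10 × 1 = 10 Ω
Allowed range: 9.5 Ω to 10.5 Ω.
9.85 ohms lies inside that range.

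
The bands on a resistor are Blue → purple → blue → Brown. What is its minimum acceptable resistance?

Blue → 6 (first significant figure)
Violet → 7 (second significant figure)
Blue → ×10^6 multiplier
Brown → ±1% tolerance
67 × 1000000 = 67000000 Ω
Minimum = 67000000 × (1 − 1/100) = 66330000 Ω.

66330000 Ω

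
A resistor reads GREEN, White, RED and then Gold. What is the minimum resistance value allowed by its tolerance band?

Green → 5 (first significant figure)
White → 9 (second significant figure)
Red → ×10^2 multiplier
Gold → ±5% tolerance
59 × 100 = 5900 Ω
Minimum = 5900 × (1 − 5/100) = 5605 Ω.

5605 Ω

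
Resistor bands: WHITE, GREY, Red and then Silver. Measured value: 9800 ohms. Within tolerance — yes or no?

yes

White → 9 (first significant figure)
Grey → 8 (second significant figure)
Red → ×10^2 multiplier
Silver → ±10% tolerance
98 × 100 = 9800 Ω
Allowed range: 8820 Ω to 10780 Ω.
9800 ohms lies inside that range.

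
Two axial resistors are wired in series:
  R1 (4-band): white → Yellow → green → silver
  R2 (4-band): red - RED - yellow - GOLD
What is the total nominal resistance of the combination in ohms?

9620000 Ω

R1: white, yellow → 94; green ×10^5 → 9400000 Ω.
R2: red, red → 22; yellow ×10^4 → 220000 Ω.
Series: 9400000 + 220000 = 9620000 Ω.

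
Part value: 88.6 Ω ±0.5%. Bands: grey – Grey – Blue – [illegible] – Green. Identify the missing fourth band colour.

88.6 Ω = 886 × 10^-1.
The fourth band is the multiplier, 10^-1, which is gold.

gold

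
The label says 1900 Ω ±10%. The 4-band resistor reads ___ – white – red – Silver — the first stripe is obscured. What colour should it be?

1900 Ω = 19 × 10^2.
The first band gives digit 1 of the significand, and 1 is brown.

brown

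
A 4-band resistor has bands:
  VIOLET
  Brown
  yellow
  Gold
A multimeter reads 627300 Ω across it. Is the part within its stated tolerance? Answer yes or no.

Violet → 7 (first significant figure)
Brown → 1 (second significant figure)
Yellow → ×10^4 multiplier
Gold → ±5% tolerance
71 × 10000 = 710000 Ω
Allowed range: 674500 Ω to 745500 Ω.
627300 Ω lies outside that range.

no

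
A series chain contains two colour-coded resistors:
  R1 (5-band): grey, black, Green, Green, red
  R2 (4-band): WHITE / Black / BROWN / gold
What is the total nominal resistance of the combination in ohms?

R1: grey, black, green → 805; green ×10^5 → 80500000 Ω.
R2: white, black → 90; brown ×10 → 900 Ω.
Series: 80500000 + 900 = 80500900 Ω.

80500900 Ω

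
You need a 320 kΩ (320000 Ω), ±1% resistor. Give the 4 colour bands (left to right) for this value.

orange, red, yellow, brown

320000 Ω = 32 × 10^4.
3 → orange
2 → red
Multiplier 10^4 → yellow.
±1% tolerance → brown.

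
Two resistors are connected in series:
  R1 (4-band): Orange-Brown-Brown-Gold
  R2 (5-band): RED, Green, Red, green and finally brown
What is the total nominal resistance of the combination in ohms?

25200310 Ω

R1: orange, brown → 31; brown ×10 → 310 Ω.
R2: red, green, red → 252; green ×10^5 → 25200000 Ω.
Series: 310 + 25200000 = 25200310 Ω.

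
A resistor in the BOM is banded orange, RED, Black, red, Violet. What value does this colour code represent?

Orange → 3 (first significant figure)
Red → 2 (second significant figure)
Black → 0 (third significant figure)
Red → ×10^2 multiplier
320 × 100 = 32000 Ω

32000 Ω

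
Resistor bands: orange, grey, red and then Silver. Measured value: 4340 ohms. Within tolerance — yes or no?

no

Orange → 3 (first significant figure)
Grey → 8 (second significant figure)
Red → ×10^2 multiplier
Silver → ±10% tolerance
38 × 100 = 3800 Ω
Allowed range: 3420 Ω to 4180 Ω.
4340 ohms lies outside that range.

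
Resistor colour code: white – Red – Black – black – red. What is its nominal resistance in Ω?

White → 9 (first significant figure)
Red → 2 (second significant figure)
Black → 0 (third significant figure)
Black → ×1 multiplier
920 × 1 = 920 Ω

920 Ω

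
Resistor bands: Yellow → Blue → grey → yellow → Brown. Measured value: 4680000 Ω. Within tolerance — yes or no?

yes

Yellow → 4 (first significant figure)
Blue → 6 (second significant figure)
Grey → 8 (third significant figure)
Yellow → ×10^4 multiplier
Brown → ±1% tolerance
468 × 10000 = 4680000 Ω
Allowed range: 4633200 Ω to 4726800 Ω.
4680000 Ω lies inside that range.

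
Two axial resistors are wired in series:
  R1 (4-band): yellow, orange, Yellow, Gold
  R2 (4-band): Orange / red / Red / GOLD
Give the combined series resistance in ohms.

R1: yellow, orange → 43; yellow ×10^4 → 430000 Ω.
R2: orange, red → 32; red ×10^2 → 3200 Ω.
Series: 430000 + 3200 = 433200 Ω.

433200 Ω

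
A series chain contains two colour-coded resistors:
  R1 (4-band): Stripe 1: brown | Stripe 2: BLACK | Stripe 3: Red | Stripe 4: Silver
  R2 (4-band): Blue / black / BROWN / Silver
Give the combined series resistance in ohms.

R1: brown, black → 10; red ×10^2 → 1000 Ω.
R2: blue, black → 60; brown ×10 → 600 Ω.
Series: 1000 + 600 = 1600 Ω.

1600 Ω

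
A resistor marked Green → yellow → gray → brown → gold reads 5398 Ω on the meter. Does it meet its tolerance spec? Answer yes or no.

Green → 5 (first significant figure)
Yellow → 4 (second significant figure)
Grey → 8 (third significant figure)
Brown → ×10 multiplier
Gold → ±5% tolerance
548 × 10 = 5480 Ω
Allowed range: 5206 Ω to 5754 Ω.
5398 Ω lies inside that range.

yes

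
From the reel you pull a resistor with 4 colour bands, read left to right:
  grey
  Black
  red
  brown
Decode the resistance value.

Grey → 8 (first significant figure)
Black → 0 (second significant figure)
Red → ×10^2 multiplier
80 × 100 = 8000 Ω

8000 Ω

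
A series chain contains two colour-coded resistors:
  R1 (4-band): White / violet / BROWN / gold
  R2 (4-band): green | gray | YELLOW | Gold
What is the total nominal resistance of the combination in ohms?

R1: white, violet → 97; brown ×10 → 970 Ω.
R2: green, grey → 58; yellow ×10^4 → 580000 Ω.
Series: 970 + 580000 = 580970 Ω.

580970 Ω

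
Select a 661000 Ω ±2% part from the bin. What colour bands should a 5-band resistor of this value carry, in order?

661000 Ω = 661 × 10^3.
6 → blue
6 → blue
1 → brown
Multiplier 10^3 → orange.
±2% tolerance → red.

blue, blue, brown, orange, red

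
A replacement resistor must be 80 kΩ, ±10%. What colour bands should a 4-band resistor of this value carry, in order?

80000 Ω = 80 × 10^3.
8 → grey
0 → black
Multiplier 10^3 → orange.
±10% tolerance → silver.

grey, black, orange, silver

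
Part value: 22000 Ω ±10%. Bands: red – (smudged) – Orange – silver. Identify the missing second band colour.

22000 Ω = 22 × 10^3.
The second band gives digit 2 of the significand, and 2 is red.

red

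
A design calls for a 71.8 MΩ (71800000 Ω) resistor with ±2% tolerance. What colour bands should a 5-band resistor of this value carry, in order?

71800000 Ω = 718 × 10^5.
7 → violet
1 → brown
8 → grey
Multiplier 10^5 → green.
±2% tolerance → red.

violet, brown, grey, green, red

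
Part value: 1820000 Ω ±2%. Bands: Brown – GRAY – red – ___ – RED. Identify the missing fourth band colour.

1820000 Ω = 182 × 10^4.
The fourth band is the multiplier, 10^4, which is yellow.

yellow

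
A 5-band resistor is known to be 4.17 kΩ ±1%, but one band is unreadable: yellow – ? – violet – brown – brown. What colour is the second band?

4170 Ω = 417 × 10^1.
The second band gives digit 1 of the significand, and 1 is brown.

brown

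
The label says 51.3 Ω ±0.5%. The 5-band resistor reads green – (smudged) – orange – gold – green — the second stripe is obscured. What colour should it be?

51.3 Ω = 513 × 10^-1.
The second band gives digit 1 of the significand, and 1 is brown.

brown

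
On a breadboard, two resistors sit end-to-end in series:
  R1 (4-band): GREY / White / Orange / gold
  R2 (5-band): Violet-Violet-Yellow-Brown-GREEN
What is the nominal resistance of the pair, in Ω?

R1: grey, white → 89; orange ×10^3 → 89000 Ω.
R2: violet, violet, yellow → 774; brown ×10 → 7740 Ω.
Series: 89000 + 7740 = 96740 Ω.

96740 Ω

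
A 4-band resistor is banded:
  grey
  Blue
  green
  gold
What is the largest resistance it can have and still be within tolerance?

Grey → 8 (first significant figure)
Blue → 6 (second significant figure)
Green → ×10^5 multiplier
Gold → ±5% tolerance
86 × 100000 = 8600000 Ω
Largest = 8600000 × (1 + 5/100) = 9030000 Ω.

9030000 Ω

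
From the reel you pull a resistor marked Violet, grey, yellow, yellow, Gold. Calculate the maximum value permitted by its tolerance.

Violet → 7 (first significant figure)
Grey → 8 (second significant figure)
Yellow → 4 (third significant figure)
Yellow → ×10^4 multiplier
Gold → ±5% tolerance
784 × 10000 = 7840000 Ω
Maximum = 7840000 × (1 + 5/100) = 8232000 Ω.

8232000 Ω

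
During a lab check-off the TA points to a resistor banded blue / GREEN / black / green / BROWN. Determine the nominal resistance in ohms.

65000000 Ω

Blue → 6 (first significant figure)
Green → 5 (second significant figure)
Black → 0 (third significant figure)
Green → ×10^5 multiplier
650 × 100000 = 65000000 Ω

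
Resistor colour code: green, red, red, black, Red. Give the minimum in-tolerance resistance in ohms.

Green → 5 (first significant figure)
Red → 2 (second significant figure)
Red → 2 (third significant figure)
Black → ×1 multiplier
Red → ±2% tolerance
522 × 1 = 522 Ω
Minimum = 522 × (1 − 2/100) = 511.56 Ω.

511.56 Ω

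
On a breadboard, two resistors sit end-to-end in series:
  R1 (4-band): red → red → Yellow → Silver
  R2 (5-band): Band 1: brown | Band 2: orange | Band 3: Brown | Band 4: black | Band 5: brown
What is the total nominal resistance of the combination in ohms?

220131 Ω

R1: red, red → 22; yellow ×10^4 → 220000 Ω.
R2: brown, orange, brown → 131; black ×1 → 131 Ω.
Series: 220000 + 131 = 220131 Ω.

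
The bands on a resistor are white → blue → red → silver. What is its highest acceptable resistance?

White → 9 (first significant figure)
Blue → 6 (second significant figure)
Red → ×10^2 multiplier
Silver → ±10% tolerance
96 × 100 = 9600 Ω
Highest = 9600 × (1 + 10/100) = 10560 Ω.

10560 Ω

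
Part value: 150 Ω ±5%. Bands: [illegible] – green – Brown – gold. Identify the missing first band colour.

150 Ω = 15 × 10^1.
The first band gives digit 1 of the significand, and 1 is brown.

brown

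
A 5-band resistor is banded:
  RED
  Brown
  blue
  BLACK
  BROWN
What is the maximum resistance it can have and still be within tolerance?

218.16 Ω

Red → 2 (first significant figure)
Brown → 1 (second significant figure)
Blue → 6 (third significant figure)
Black → ×1 multiplier
Brown → ±1% tolerance
216 × 1 = 216 Ω
Maximum = 216 × (1 + 1/100) = 218.16 Ω.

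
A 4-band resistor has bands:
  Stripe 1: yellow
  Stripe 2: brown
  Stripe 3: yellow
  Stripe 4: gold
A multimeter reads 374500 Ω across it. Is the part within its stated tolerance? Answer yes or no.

Yellow → 4 (first significant figure)
Brown → 1 (second significant figure)
Yellow → ×10^4 multiplier
Gold → ±5% tolerance
41 × 10000 = 410000 Ω
Allowed range: 389500 Ω to 430500 Ω.
374500 Ω lies outside that range.

no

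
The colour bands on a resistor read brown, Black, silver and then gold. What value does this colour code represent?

0.1 Ω

Brown → 1 (first significant figure)
Black → 0 (second significant figure)
Silver → ×0.01 multiplier
10 × 0.01 = 0.1 Ω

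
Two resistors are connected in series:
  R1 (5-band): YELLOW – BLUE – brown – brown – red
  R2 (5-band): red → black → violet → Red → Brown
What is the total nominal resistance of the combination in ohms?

25310 Ω

R1: yellow, blue, brown → 461; brown ×10 → 4610 Ω.
R2: red, black, violet → 207; red ×10^2 → 20700 Ω.
Series: 4610 + 20700 = 25310 Ω.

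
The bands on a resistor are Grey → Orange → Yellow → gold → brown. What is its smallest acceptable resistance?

82.566 Ω

Grey → 8 (first significant figure)
Orange → 3 (second significant figure)
Yellow → 4 (third significant figure)
Gold → ×0.1 multiplier
Brown → ±1% tolerance
834 × 0.1 = 83.4 Ω
Smallest = 83.4 × (1 − 1/100) = 82.566 Ω.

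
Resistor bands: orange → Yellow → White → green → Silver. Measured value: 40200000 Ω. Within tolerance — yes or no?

Orange → 3 (first significant figure)
Yellow → 4 (second significant figure)
White → 9 (third significant figure)
Green → ×10^5 multiplier
Silver → ±10% tolerance
349 × 100000 = 34900000 Ω
Allowed range: 31410000 Ω to 38390000 Ω.
40200000 Ω lies outside that range.

no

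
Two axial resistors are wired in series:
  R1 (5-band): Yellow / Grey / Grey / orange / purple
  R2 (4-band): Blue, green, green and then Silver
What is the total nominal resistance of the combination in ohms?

6988000 Ω

R1: yellow, grey, grey → 488; orange ×10^3 → 488000 Ω.
R2: blue, green → 65; green ×10^5 → 6500000 Ω.
Series: 488000 + 6500000 = 6988000 Ω.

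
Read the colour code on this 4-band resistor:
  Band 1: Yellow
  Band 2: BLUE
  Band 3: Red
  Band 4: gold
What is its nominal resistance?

Yellow → 4 (first significant figure)
Blue → 6 (second significant figure)
Red → ×10^2 multiplier
46 × 100 = 4600 Ω

4600 Ω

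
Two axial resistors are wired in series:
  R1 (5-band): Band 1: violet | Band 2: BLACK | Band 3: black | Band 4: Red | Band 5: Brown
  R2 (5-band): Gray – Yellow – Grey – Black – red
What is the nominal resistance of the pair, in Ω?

R1: violet, black, black → 700; red ×10^2 → 70000 Ω.
R2: grey, yellow, grey → 848; black ×1 → 848 Ω.
Series: 70000 + 848 = 70848 Ω.

70848 Ω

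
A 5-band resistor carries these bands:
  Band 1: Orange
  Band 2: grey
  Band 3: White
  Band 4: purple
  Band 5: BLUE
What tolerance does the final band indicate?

±0.25%

The last band, blue, is the tolerance band.
Blue corresponds to ±0.25%.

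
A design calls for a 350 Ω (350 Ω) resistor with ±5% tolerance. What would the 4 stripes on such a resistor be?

350 Ω = 35 × 10^1.
3 → orange
5 → green
Multiplier 10^1 → brown.
±5% tolerance → gold.

orange, green, brown, gold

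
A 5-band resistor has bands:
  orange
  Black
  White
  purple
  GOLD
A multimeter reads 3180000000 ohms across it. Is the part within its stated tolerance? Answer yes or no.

yes

Orange → 3 (first significant figure)
Black → 0 (second significant figure)
White → 9 (third significant figure)
Violet → ×10^7 multiplier
Gold → ±5% tolerance
309 × 10000000 = 3090000000 Ω
Allowed range: 2935500000 Ω to 3244500000 Ω.
3180000000 ohms lies inside that range.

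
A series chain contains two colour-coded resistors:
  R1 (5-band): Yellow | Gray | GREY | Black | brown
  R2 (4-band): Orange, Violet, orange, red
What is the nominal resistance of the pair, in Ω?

37488 Ω

R1: yellow, grey, grey → 488; black ×1 → 488 Ω.
R2: orange, violet → 37; orange ×10^3 → 37000 Ω.
Series: 488 + 37000 = 37488 Ω.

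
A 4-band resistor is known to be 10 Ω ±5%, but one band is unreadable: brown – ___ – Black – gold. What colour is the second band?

10 Ω = 10 × 10^0.
The second band gives digit 0 of the significand, and 0 is black.

black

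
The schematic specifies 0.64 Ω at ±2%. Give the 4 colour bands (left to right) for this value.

blue, yellow, silver, red

0.64 Ω = 64 × 10^-2.
6 → blue
4 → yellow
Multiplier 10^-2 → silver.
±2% tolerance → red.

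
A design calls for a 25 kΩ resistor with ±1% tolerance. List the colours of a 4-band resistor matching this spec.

red, green, orange, brown

25000 Ω = 25 × 10^3.
2 → red
5 → green
Multiplier 10^3 → orange.
±1% tolerance → brown.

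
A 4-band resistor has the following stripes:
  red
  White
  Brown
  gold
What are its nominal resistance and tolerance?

Red → 2 (first significant figure)
White → 9 (second significant figure)
Brown → ×10 multiplier
Gold → ±5% tolerance
29 × 10 = 290 Ω

290 Ω ±5%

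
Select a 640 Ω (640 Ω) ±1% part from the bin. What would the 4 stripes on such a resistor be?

blue, yellow, brown, brown

640 Ω = 64 × 10^1.
6 → blue
4 → yellow
Multiplier 10^1 → brown.
±1% tolerance → brown.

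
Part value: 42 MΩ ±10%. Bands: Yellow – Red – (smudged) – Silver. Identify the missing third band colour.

blue

42000000 Ω = 42 × 10^6.
The third band is the multiplier, 10^6, which is blue.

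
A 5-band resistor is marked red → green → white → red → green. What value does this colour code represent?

Red → 2 (first significant figure)
Green → 5 (second significant figure)
White → 9 (third significant figure)
Red → ×10^2 multiplier
259 × 100 = 25900 Ω

25900 Ω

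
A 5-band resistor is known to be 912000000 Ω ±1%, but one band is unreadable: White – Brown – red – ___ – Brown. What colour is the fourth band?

blue

912000000 Ω = 912 × 10^6.
The fourth band is the multiplier, 10^6, which is blue.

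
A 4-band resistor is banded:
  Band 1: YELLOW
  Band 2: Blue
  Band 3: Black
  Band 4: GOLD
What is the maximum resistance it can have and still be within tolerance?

48.3 Ω

Yellow → 4 (first significant figure)
Blue → 6 (second significant figure)
Black → ×1 multiplier
Gold → ±5% tolerance
46 × 1 = 46 Ω
Maximum = 46 × (1 + 5/100) = 48.3 Ω.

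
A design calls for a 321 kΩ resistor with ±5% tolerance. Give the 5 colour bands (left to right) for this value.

321000 Ω = 321 × 10^3.
3 → orange
2 → red
1 → brown
Multiplier 10^3 → orange.
±5% tolerance → gold.

orange, red, brown, orange, gold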